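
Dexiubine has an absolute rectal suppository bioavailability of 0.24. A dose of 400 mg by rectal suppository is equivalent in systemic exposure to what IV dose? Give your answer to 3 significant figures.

Systemic exposure from an extravascular dose = F × D_ev, so the equivalent IV dose is F × D_ev.
D_iv = F × D_ev = 0.24 × 400 = 96 mg

D_iv = 96.0 mg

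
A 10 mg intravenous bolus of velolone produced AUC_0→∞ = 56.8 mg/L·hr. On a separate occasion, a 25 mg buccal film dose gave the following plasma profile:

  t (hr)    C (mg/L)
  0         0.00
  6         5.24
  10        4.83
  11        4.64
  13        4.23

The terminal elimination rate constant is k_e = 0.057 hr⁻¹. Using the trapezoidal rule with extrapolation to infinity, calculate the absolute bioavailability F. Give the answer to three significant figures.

F = 0.871

Trapezoidal AUC_0→13 (buccal film):
  [0→6]: (0.00+5.24)/2 × 6 = 15.72
  [6→10]: (5.24+4.83)/2 × 4 = 20.14
  [10→11]: (4.83+4.64)/2 × 1 = 4.735
  [11→13]: (4.64+4.23)/2 × 2 = 8.87
  Sum = 49.465 mg/L·hr
Tail: C_last/k_e = 4.23/0.057 = 74.211
AUC_0→∞ (buccal film) = 49.465 + 74.211 = 123.676 mg/L·hr
F = (AUC_ev/D_ev)/(AUC_iv/D_iv) = (123.676/25)/(56.8/10) = 4.94704/5.68 = 0.8710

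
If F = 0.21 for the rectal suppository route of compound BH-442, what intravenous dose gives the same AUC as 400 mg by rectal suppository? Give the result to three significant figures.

Systemic exposure from an extravascular dose = F × D_ev, so the equivalent IV dose is F × D_ev.
D_iv = F × D_ev = 0.21 × 400 = 84 mg

D_iv = 84.0 mg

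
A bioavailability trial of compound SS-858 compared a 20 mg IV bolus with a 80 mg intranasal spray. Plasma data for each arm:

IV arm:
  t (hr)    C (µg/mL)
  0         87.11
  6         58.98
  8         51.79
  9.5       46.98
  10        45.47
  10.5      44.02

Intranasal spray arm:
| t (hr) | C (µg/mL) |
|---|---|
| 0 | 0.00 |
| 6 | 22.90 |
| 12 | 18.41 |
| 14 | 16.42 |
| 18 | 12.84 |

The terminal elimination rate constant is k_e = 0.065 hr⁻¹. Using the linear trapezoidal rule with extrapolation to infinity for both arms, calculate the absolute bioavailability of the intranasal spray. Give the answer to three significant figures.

Trapezoidal AUC_0→10.5 (IV):
  [0→6]: (87.11+58.98)/2 × 6 = 438.27
  [6→8]: (58.98+51.79)/2 × 2 = 110.77
  [8→9.5]: (51.79+46.98)/2 × 1.5 = 74.0775
  [9.5→10]: (46.98+45.47)/2 × 0.5 = 23.1125
  [10→10.5]: (45.47+44.02)/2 × 0.5 = 22.3725
  Sum = 668.6025 µg/mL·hr
IV tail: 44.02/0.065 = 677.231; AUC_iv,0→∞ = 668.6025 + 677.231 = 1345.8335 µg/mL·hr
Trapezoidal AUC_0→18 (intranasal spray):
  [0→6]: (0.00+22.90)/2 × 6 = 68.7
  [6→12]: (22.90+18.41)/2 × 6 = 123.93
  [12→14]: (18.41+16.42)/2 × 2 = 34.83
  [14→18]: (16.42+12.84)/2 × 4 = 58.52
  Sum = 285.98 µg/mL·hr
intranasal spray tail: 12.84/0.065 = 197.538; AUC_ev,0→∞ = 285.98 + 197.538 = 483.518 µg/mL·hr
F = (AUC_ev/D_ev)/(AUC_iv/D_iv) = (483.518/80)/(1345.8335/20) = 6.043975/67.291675 = 0.0898

F = 0.0898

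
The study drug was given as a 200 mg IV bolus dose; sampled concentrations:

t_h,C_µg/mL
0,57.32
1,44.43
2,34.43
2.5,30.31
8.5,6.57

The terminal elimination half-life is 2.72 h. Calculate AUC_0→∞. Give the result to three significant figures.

Trapezoidal AUC_0→8.5:
  [0→1]: (57.32+44.43)/2 × 1 = 50.875
  [1→2]: (44.43+34.43)/2 × 1 = 39.43
  [2→2.5]: (34.43+30.31)/2 × 0.5 = 16.185
  [2.5→8.5]: (30.31+6.57)/2 × 6 = 110.64
  Sum = 217.13 µg/mL·h
k_e = ln2 / t½ = 0.693147 / 2.72 = 0.2548 h^-1
Extrapolated tail: C_last / k_e = 6.57 / 0.2548 = 25.785
AUC_0→∞ = 217.13 + 25.785 = 242.915 µg/mL·h

AUC = 243 µg/mL·h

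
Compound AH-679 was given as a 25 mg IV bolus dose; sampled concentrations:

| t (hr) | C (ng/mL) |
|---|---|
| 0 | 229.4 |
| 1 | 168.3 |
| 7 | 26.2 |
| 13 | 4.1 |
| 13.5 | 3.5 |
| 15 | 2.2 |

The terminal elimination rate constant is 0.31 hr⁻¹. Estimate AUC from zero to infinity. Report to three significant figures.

Trapezoidal AUC_0→15:
  [0→1]: (229.4+168.3)/2 × 1 = 198.85
  [1→7]: (168.3+26.2)/2 × 6 = 583.5
  [7→13]: (26.2+4.1)/2 × 6 = 90.9
  [13→13.5]: (4.1+3.5)/2 × 0.5 = 1.9
  [13.5→15]: (3.5+2.2)/2 × 1.5 = 4.275
  Sum = 879.425 ng/mL·hr
Extrapolated tail: C_last / k_e = 2.2 / 0.31 = 7.097
AUC_0→∞ = 879.425 + 7.097 = 886.522 ng/mL·hr

AUC = 887 ng/mL·hr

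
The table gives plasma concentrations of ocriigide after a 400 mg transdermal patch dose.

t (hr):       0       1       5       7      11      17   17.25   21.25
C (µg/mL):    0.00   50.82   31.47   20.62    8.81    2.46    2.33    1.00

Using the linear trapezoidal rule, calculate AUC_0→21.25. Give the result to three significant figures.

Trapezoidal AUC_0→21.25:
  [0→1]: (0.00+50.82)/2 × 1 = 25.41
  [1→5]: (50.82+31.47)/2 × 4 = 164.58
  [5→7]: (31.47+20.62)/2 × 2 = 52.09
  [7→11]: (20.62+8.81)/2 × 4 = 58.86
  [11→17]: (8.81+2.46)/2 × 6 = 33.81
  [17→17.25]: (2.46+2.33)/2 × 0.25 = 0.59875
  [17.25→21.25]: (2.33+1.00)/2 × 4 = 6.66
  Sum = 342.00875 µg/mL·hr

AUC = 342 µg/mL·hr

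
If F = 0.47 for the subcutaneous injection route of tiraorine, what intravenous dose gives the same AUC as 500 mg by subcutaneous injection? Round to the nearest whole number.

Systemic exposure from an extravascular dose = F × D_ev, so the equivalent IV dose is F × D_ev.
D_iv = F × D_ev = 0.47 × 500 = 235 mg

D_iv = 235 mg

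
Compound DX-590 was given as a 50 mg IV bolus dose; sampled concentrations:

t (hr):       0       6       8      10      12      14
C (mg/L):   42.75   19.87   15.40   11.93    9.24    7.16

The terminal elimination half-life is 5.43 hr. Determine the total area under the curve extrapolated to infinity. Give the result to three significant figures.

AUC = 344 mg/L·hr

Trapezoidal AUC_0→14:
  [0→6]: (42.75+19.87)/2 × 6 = 187.86
  [6→8]: (19.87+15.40)/2 × 2 = 35.27
  [8→10]: (15.40+11.93)/2 × 2 = 27.33
  [10→12]: (11.93+9.24)/2 × 2 = 21.17
  [12→14]: (9.24+7.16)/2 × 2 = 16.4
  Sum = 288.03 mg/L·hr
k_e = ln2 / t½ = 0.693147 / 5.43 = 0.1277 hr^-1
Extrapolated tail: C_last / k_e = 7.16 / 0.1277 = 56.069
AUC_0→∞ = 288.03 + 56.069 = 344.099 mg/L·hr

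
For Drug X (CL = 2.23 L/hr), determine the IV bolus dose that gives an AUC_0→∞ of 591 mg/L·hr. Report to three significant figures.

Dose = 1320 mg

Dose_iv = CL × AUC_0→∞
     = 2.23 × 591 = 1317.93 mg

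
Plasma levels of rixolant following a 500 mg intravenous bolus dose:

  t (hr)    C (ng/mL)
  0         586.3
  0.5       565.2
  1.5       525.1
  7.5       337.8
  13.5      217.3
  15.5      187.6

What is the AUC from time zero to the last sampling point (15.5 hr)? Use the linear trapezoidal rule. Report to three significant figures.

Trapezoidal AUC_0→15.5:
  [0→0.5]: (586.3+565.2)/2 × 0.5 = 287.875
  [0.5→1.5]: (565.2+525.1)/2 × 1 = 545.15
  [1.5→7.5]: (525.1+337.8)/2 × 6 = 2588.7
  [7.5→13.5]: (337.8+217.3)/2 × 6 = 1665.3
  [13.5→15.5]: (217.3+187.6)/2 × 2 = 404.9
  Sum = 5491.925 ng/mL·hr

AUC = 5490 ng/mL·hr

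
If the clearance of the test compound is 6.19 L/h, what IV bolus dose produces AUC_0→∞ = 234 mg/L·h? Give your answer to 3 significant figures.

Dose_iv = CL × AUC_0→∞
     = 6.19 × 234 = 1448.46 mg

Dose = 1450 mg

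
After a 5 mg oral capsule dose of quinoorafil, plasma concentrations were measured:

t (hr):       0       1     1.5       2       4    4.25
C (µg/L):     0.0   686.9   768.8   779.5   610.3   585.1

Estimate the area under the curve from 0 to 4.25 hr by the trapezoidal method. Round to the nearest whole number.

Trapezoidal AUC_0→4.25:
  [0→1]: (0.0+686.9)/2 × 1 = 343.45
  [1→1.5]: (686.9+768.8)/2 × 0.5 = 363.925
  [1.5→2]: (768.8+779.5)/2 × 0.5 = 387.075
  [2→4]: (779.5+610.3)/2 × 2 = 1389.8
  [4→4.25]: (610.3+585.1)/2 × 0.25 = 149.425
  Sum = 2633.675 µg/L·hr

AUC = 2634 µg/L·hr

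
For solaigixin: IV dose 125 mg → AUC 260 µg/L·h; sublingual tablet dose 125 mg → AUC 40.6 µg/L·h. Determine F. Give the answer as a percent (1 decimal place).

F = 15.6%

F = (AUC_ev / D_ev) / (AUC_iv / D_iv)
  = (40.6/125) / (260/125)
  = 0.3248 / 2.08 = 0.1562
  = 15.62%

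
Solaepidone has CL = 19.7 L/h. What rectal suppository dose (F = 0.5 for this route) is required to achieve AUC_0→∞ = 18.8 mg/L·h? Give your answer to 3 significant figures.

Dose = CL × AUC_0→∞ / F
     = 19.7 × 18.8 / 0.5 = 740.72 mg

Dose = 741 mg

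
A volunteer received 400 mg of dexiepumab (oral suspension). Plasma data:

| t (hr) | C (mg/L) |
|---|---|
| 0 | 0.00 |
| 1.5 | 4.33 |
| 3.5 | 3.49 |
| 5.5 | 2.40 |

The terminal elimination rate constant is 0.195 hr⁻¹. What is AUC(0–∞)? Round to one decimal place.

Trapezoidal AUC_0→5.5:
  [0→1.5]: (0.00+4.33)/2 × 1.5 = 3.2475
  [1.5→3.5]: (4.33+3.49)/2 × 2 = 7.82
  [3.5→5.5]: (3.49+2.40)/2 × 2 = 5.89
  Sum = 16.9575 mg/L·hr
Extrapolated tail: C_last / k_e = 2.40 / 0.195 = 12.308
AUC_0→∞ = 16.9575 + 12.308 = 29.2655 mg/L·hr

AUC = 29.3 mg/L·hr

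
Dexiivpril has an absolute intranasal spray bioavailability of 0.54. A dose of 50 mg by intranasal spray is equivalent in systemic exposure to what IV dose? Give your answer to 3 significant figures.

D_iv = 27.0 mg

Systemic exposure from an extravascular dose = F × D_ev, so the equivalent IV dose is F × D_ev.
D_iv = F × D_ev = 0.54 × 50 = 27 mg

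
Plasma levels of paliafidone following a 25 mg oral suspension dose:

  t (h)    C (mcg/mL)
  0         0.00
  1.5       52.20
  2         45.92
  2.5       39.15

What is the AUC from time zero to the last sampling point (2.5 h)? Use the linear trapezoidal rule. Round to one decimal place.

Trapezoidal AUC_0→2.5:
  [0→1.5]: (0.00+52.20)/2 × 1.5 = 39.15
  [1.5→2]: (52.20+45.92)/2 × 0.5 = 24.53
  [2→2.5]: (45.92+39.15)/2 × 0.5 = 21.2675
  Sum = 84.9475 mcg/mL·h

AUC = 84.9 mcg/mL·h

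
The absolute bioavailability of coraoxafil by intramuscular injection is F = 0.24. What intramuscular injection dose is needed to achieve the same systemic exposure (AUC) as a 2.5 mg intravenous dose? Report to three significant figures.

For equal systemic exposure: F × D_ev = D_iv
D_ev = D_iv / F = 2.5 / 0.24 = 10.4167 mg

D_intramuscular = 10.4 mg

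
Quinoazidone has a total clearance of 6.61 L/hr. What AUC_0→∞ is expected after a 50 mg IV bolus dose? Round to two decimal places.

AUC_0→∞ = Dose_iv / CL
        = 50 / 6.61 = 7.5643 mg/L·hr

AUC = 7.56 mg/L·hr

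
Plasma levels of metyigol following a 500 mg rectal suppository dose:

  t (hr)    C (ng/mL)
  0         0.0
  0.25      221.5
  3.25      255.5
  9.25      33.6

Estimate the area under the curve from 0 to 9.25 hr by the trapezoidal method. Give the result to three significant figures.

Trapezoidal AUC_0→9.25:
  [0→0.25]: (0.0+221.5)/2 × 0.25 = 27.6875
  [0.25→3.25]: (221.5+255.5)/2 × 3 = 715.5
  [3.25→9.25]: (255.5+33.6)/2 × 6 = 867.3
  Sum = 1610.4875 ng/mL·hr

AUC = 1610 ng/mL·hr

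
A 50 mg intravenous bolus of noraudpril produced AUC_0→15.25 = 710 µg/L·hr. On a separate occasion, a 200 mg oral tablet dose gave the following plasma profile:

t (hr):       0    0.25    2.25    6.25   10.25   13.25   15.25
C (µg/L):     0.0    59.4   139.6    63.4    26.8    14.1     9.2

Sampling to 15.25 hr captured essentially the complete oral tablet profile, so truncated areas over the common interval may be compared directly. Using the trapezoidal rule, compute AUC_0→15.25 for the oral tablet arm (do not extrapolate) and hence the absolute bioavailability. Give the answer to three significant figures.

F = 0.309

Trapezoidal AUC_0→15.25 (oral tablet):
  [0→0.25]: (0.0+59.4)/2 × 0.25 = 7.425
  [0.25→2.25]: (59.4+139.6)/2 × 2 = 199.0
  [2.25→6.25]: (139.6+63.4)/2 × 4 = 406.0
  [6.25→10.25]: (63.4+26.8)/2 × 4 = 180.4
  [10.25→13.25]: (26.8+14.1)/2 × 3 = 61.35
  [13.25→15.25]: (14.1+9.2)/2 × 2 = 23.3
  Sum = 877.475 µg/L·hr
F = (AUC_ev/D_ev)/(AUC_iv/D_iv) = (877.475/200)/(710/50) = 4.387375/14.2 = 0.3090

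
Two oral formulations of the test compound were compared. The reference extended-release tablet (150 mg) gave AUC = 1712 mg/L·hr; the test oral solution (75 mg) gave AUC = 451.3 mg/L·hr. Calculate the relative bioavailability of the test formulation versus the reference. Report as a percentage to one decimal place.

F_rel = (AUC_test/D_test) / (AUC_ref/D_ref)
      = (451.3/75) / (1712/150)
      = 6.01733 / 11.4133 = 0.5272 = 52.72%

F_rel = 52.7%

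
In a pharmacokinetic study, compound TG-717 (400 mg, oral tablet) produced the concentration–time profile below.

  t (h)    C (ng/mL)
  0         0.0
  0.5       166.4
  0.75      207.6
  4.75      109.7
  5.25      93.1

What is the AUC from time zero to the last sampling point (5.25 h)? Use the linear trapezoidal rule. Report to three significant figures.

AUC = 774 ng/mL·h

Trapezoidal AUC_0→5.25:
  [0→0.5]: (0.0+166.4)/2 × 0.5 = 41.6
  [0.5→0.75]: (166.4+207.6)/2 × 0.25 = 46.75
  [0.75→4.75]: (207.6+109.7)/2 × 4 = 634.6
  [4.75→5.25]: (109.7+93.1)/2 × 0.5 = 50.7
  Sum = 773.65 ng/mL·h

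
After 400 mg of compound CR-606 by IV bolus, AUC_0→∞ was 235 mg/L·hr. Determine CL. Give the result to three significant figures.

CL = 1.70 L/hr

CL = Dose_iv / AUC_0→∞
   = 400 / 235 = 1.70213 L/hr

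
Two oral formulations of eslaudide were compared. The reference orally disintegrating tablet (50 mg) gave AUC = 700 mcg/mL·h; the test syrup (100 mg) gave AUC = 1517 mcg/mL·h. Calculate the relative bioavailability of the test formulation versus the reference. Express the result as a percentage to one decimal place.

F_rel = 108.4%

F_rel = (AUC_test/D_test) / (AUC_ref/D_ref)
      = (1517/100) / (700/50)
      = 15.17 / 14 = 1.0836 = 108.36%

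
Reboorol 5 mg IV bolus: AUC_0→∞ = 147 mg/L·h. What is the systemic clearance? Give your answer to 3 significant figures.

CL = Dose_iv / AUC_0→∞
   = 5 / 147 = 0.0340136 L/h

CL = 0.0340 L/h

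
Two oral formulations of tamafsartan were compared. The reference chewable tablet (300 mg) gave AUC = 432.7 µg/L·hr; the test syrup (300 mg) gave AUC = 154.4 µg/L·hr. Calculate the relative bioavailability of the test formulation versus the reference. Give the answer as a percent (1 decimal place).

F_rel = 35.7%

F_rel = (AUC_test/D_test) / (AUC_ref/D_ref)
      = (154.4/300) / (432.7/300)
      = 0.514667 / 1.44233 = 0.3568 = 35.68%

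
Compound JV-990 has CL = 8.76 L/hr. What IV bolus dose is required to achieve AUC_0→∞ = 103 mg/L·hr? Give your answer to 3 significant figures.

Dose_iv = CL × AUC_0→∞
     = 8.76 × 103 = 902.28 mg

Dose = 902 mg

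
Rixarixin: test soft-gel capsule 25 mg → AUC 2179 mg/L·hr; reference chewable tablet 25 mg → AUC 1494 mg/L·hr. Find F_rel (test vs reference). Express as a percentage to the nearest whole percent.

F_rel = (AUC_test/D_test) / (AUC_ref/D_ref)
      = (2179/25) / (1494/25)
      = 87.16 / 59.76 = 1.4585 = 145.85%

F_rel = 146%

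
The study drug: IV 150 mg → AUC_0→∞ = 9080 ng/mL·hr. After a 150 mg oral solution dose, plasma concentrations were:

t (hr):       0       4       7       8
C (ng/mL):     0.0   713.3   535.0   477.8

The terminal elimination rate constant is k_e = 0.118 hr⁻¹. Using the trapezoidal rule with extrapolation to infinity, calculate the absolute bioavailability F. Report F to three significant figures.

Trapezoidal AUC_0→8 (oral solution):
  [0→4]: (0.0+713.3)/2 × 4 = 1426.6
  [4→7]: (713.3+535.0)/2 × 3 = 1872.45
  [7→8]: (535.0+477.8)/2 × 1 = 506.4
  Sum = 3805.45 ng/mL·hr
Tail: C_last/k_e = 477.8/0.118 = 4049.153
AUC_0→∞ (oral solution) = 3805.45 + 4049.153 = 7854.603 ng/mL·hr
F = (AUC_ev/D_ev)/(AUC_iv/D_iv) = (7854.603/150)/(9080/150) = 52.36402/60.5333 = 0.8650

F = 0.865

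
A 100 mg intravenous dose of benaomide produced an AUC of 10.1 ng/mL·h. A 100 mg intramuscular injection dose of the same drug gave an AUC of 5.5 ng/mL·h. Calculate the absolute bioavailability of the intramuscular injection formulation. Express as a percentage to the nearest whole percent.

F = (AUC_ev / D_ev) / (AUC_iv / D_iv)
  = (5.5/100) / (10.1/100)
  = 0.055 / 0.101 = 0.5446
  = 54.46%

F = 54%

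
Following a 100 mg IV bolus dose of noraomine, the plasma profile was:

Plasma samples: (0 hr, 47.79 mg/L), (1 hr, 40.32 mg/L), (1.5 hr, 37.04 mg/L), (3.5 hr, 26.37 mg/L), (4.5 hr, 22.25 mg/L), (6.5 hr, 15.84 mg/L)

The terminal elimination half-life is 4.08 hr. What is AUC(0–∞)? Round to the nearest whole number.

Trapezoidal AUC_0→6.5:
  [0→1]: (47.79+40.32)/2 × 1 = 44.055
  [1→1.5]: (40.32+37.04)/2 × 0.5 = 19.34
  [1.5→3.5]: (37.04+26.37)/2 × 2 = 63.41
  [3.5→4.5]: (26.37+22.25)/2 × 1 = 24.31
  [4.5→6.5]: (22.25+15.84)/2 × 2 = 38.09
  Sum = 189.205 mg/L·hr
k_e = ln2 / t½ = 0.693147 / 4.08 = 0.1699 hr^-1
Extrapolated tail: C_last / k_e = 15.84 / 0.1699 = 93.231
AUC_0→∞ = 189.205 + 93.231 = 282.436 mg/L·hr

AUC = 282 mg/L·hr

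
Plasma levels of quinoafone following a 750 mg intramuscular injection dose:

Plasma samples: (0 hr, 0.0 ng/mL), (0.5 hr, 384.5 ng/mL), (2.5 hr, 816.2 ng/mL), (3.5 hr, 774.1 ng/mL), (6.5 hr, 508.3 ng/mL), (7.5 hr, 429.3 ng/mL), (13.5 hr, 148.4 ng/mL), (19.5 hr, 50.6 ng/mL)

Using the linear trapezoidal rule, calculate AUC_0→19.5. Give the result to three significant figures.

AUC = 6810 ng/mL·hr

Trapezoidal AUC_0→19.5:
  [0→0.5]: (0.0+384.5)/2 × 0.5 = 96.125
  [0.5→2.5]: (384.5+816.2)/2 × 2 = 1200.7
  [2.5→3.5]: (816.2+774.1)/2 × 1 = 795.15
  [3.5→6.5]: (774.1+508.3)/2 × 3 = 1923.6
  [6.5→7.5]: (508.3+429.3)/2 × 1 = 468.8
  [7.5→13.5]: (429.3+148.4)/2 × 6 = 1733.1
  [13.5→19.5]: (148.4+50.6)/2 × 6 = 597.0
  Sum = 6814.475 ng/mL·hr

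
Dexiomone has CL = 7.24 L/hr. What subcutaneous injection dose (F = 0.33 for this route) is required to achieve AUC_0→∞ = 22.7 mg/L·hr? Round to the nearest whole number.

Dose = CL × AUC_0→∞ / F
     = 7.24 × 22.7 / 0.33 = 498.024 mg

Dose = 498 mg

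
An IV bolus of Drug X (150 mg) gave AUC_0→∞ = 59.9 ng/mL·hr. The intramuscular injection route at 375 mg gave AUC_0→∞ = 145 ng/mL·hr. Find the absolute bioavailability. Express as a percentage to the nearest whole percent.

F = 97%

F = (AUC_ev / D_ev) / (AUC_iv / D_iv)
  = (145/375) / (59.9/150)
  = 0.386667 / 0.399333 = 0.9683
  = 96.83%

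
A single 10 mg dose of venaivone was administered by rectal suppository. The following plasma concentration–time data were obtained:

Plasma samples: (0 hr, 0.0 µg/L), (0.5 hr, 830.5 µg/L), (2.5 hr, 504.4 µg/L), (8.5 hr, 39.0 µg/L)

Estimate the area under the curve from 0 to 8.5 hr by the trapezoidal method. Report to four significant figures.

AUC = 3173 µg/L·hr

Trapezoidal AUC_0→8.5:
  [0→0.5]: (0.0+830.5)/2 × 0.5 = 207.625
  [0.5→2.5]: (830.5+504.4)/2 × 2 = 1334.9
  [2.5→8.5]: (504.4+39.0)/2 × 6 = 1630.2
  Sum = 3172.725 µg/L·hr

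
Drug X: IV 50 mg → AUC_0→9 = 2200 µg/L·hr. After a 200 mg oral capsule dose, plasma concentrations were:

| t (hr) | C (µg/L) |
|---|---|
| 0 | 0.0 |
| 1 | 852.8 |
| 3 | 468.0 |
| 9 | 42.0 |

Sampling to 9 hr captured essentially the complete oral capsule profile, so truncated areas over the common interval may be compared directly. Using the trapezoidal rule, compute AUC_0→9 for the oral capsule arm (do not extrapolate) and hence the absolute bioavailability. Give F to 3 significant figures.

Trapezoidal AUC_0→9 (oral capsule):
  [0→1]: (0.0+852.8)/2 × 1 = 426.4
  [1→3]: (852.8+468.0)/2 × 2 = 1320.8
  [3→9]: (468.0+42.0)/2 × 6 = 1530.0
  Sum = 3277.2 µg/L·hr
F = (AUC_ev/D_ev)/(AUC_iv/D_iv) = (3277.2/200)/(2200/50) = 16.386/44 = 0.3724

F = 0.372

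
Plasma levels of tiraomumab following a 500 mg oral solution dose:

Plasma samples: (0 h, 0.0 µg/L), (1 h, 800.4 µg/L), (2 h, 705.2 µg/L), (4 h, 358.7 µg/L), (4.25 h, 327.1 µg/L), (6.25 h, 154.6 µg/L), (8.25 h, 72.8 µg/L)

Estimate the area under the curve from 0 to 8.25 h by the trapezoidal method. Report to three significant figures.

AUC = 3010 µg/L·h

Trapezoidal AUC_0→8.25:
  [0→1]: (0.0+800.4)/2 × 1 = 400.2
  [1→2]: (800.4+705.2)/2 × 1 = 752.8
  [2→4]: (705.2+358.7)/2 × 2 = 1063.9
  [4→4.25]: (358.7+327.1)/2 × 0.25 = 85.725
  [4.25→6.25]: (327.1+154.6)/2 × 2 = 481.7
  [6.25→8.25]: (154.6+72.8)/2 × 2 = 227.4
  Sum = 3011.725 µg/L·h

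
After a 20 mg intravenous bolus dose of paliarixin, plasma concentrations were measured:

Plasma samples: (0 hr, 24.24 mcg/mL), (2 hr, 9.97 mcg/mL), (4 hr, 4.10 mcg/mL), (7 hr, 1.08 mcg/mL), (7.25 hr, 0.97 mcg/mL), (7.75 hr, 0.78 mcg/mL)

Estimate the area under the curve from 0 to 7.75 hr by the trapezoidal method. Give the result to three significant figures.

Trapezoidal AUC_0→7.75:
  [0→2]: (24.24+9.97)/2 × 2 = 34.21
  [2→4]: (9.97+4.10)/2 × 2 = 14.07
  [4→7]: (4.10+1.08)/2 × 3 = 7.77
  [7→7.25]: (1.08+0.97)/2 × 0.25 = 0.25625
  [7.25→7.75]: (0.97+0.78)/2 × 0.5 = 0.4375
  Sum = 56.74375 mcg/mL·hr

AUC = 56.7 mcg/mL·hr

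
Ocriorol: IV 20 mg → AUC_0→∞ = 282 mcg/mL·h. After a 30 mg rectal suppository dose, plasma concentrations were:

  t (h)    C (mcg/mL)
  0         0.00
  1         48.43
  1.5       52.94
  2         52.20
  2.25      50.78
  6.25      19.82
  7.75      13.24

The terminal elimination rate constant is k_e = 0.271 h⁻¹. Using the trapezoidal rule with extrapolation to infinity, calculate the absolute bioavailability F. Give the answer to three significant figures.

F = 0.718

Trapezoidal AUC_0→7.75 (rectal suppository):
  [0→1]: (0.00+48.43)/2 × 1 = 24.215
  [1→1.5]: (48.43+52.94)/2 × 0.5 = 25.3425
  [1.5→2]: (52.94+52.20)/2 × 0.5 = 26.285
  [2→2.25]: (52.20+50.78)/2 × 0.25 = 12.8725
  [2.25→6.25]: (50.78+19.82)/2 × 4 = 141.2
  [6.25→7.75]: (19.82+13.24)/2 × 1.5 = 24.795
  Sum = 254.71 mcg/mL·h
Tail: C_last/k_e = 13.24/0.271 = 48.856
AUC_0→∞ (rectal suppository) = 254.71 + 48.856 = 303.566 mcg/mL·h
F = (AUC_ev/D_ev)/(AUC_iv/D_iv) = (303.566/30)/(282/20) = 10.1189/14.1 = 0.7177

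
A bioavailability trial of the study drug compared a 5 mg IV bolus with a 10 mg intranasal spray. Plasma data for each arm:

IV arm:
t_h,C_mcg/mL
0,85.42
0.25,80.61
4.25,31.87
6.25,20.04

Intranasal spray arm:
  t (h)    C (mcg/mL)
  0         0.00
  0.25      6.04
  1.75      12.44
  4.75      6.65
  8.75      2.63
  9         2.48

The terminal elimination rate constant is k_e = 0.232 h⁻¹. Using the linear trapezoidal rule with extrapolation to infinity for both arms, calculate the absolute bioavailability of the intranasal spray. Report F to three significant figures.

F = 0.0952

Trapezoidal AUC_0→6.25 (IV):
  [0→0.25]: (85.42+80.61)/2 × 0.25 = 20.75375
  [0.25→4.25]: (80.61+31.87)/2 × 4 = 224.96
  [4.25→6.25]: (31.87+20.04)/2 × 2 = 51.91
  Sum = 297.62375 mcg/mL·h
IV tail: 20.04/0.232 = 86.379; AUC_iv,0→∞ = 297.62375 + 86.379 = 384.00275 mcg/mL·h
Trapezoidal AUC_0→9 (intranasal spray):
  [0→0.25]: (0.00+6.04)/2 × 0.25 = 0.755
  [0.25→1.75]: (6.04+12.44)/2 × 1.5 = 13.86
  [1.75→4.75]: (12.44+6.65)/2 × 3 = 28.635
  [4.75→8.75]: (6.65+2.63)/2 × 4 = 18.56
  [8.75→9]: (2.63+2.48)/2 × 0.25 = 0.63875
  Sum = 62.44875 mcg/mL·h
intranasal spray tail: 2.48/0.232 = 10.690; AUC_ev,0→∞ = 62.44875 + 10.690 = 73.13875 mcg/mL·h
F = (AUC_ev/D_ev)/(AUC_iv/D_iv) = (73.13875/10)/(384.00275/5) = 7.313875/76.80055 = 0.0952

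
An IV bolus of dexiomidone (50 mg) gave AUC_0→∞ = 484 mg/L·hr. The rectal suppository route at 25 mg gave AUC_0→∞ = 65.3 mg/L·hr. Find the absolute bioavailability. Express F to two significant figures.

F = 0.27

F = (AUC_ev / D_ev) / (AUC_iv / D_iv)
  = (65.3/25) / (484/50)
  = 2.612 / 9.68 = 0.2698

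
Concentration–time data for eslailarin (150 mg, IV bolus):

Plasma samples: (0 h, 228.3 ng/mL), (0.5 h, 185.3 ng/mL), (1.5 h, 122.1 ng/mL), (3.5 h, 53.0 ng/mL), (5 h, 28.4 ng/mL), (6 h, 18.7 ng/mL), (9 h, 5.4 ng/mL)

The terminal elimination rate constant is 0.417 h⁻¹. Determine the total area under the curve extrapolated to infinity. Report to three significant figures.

AUC = 566 ng/mL·h

Trapezoidal AUC_0→9:
  [0→0.5]: (228.3+185.3)/2 × 0.5 = 103.4
  [0.5→1.5]: (185.3+122.1)/2 × 1 = 153.7
  [1.5→3.5]: (122.1+53.0)/2 × 2 = 175.1
  [3.5→5]: (53.0+28.4)/2 × 1.5 = 61.05
  [5→6]: (28.4+18.7)/2 × 1 = 23.55
  [6→9]: (18.7+5.4)/2 × 3 = 36.15
  Sum = 552.95 ng/mL·h
Extrapolated tail: C_last / k_e = 5.4 / 0.417 = 12.950
AUC_0→∞ = 552.95 + 12.950 = 565.9 ng/mL·h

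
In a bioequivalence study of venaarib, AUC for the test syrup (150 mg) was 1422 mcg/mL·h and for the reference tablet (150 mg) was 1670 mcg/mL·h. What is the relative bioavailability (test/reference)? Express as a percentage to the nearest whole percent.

F_rel = (AUC_test/D_test) / (AUC_ref/D_ref)
      = (1422/150) / (1670/150)
      = 9.48 / 11.1333 = 0.8515 = 85.15%

F_rel = 85%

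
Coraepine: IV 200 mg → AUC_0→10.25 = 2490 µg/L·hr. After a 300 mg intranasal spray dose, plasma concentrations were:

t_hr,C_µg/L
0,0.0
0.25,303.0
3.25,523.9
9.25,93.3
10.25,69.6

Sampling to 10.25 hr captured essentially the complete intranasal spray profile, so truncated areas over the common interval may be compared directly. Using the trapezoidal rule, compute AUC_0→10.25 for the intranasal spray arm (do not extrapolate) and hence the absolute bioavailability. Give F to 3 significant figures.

Trapezoidal AUC_0→10.25 (intranasal spray):
  [0→0.25]: (0.0+303.0)/2 × 0.25 = 37.875
  [0.25→3.25]: (303.0+523.9)/2 × 3 = 1240.35
  [3.25→9.25]: (523.9+93.3)/2 × 6 = 1851.6
  [9.25→10.25]: (93.3+69.6)/2 × 1 = 81.45
  Sum = 3211.275 µg/L·hr
F = (AUC_ev/D_ev)/(AUC_iv/D_iv) = (3211.275/300)/(2490/200) = 10.70425/12.45 = 0.8598

F = 0.860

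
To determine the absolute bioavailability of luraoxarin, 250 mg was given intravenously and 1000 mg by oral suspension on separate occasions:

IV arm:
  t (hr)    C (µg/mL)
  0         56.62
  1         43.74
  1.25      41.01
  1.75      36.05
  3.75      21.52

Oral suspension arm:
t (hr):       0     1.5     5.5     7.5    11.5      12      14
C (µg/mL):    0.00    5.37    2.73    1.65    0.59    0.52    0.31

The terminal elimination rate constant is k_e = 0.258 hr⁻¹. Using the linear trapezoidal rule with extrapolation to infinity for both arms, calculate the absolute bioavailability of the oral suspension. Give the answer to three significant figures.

Trapezoidal AUC_0→3.75 (IV):
  [0→1]: (56.62+43.74)/2 × 1 = 50.18
  [1→1.25]: (43.74+41.01)/2 × 0.25 = 10.59375
  [1.25→1.75]: (41.01+36.05)/2 × 0.5 = 19.265
  [1.75→3.75]: (36.05+21.52)/2 × 2 = 57.57
  Sum = 137.60875 µg/mL·hr
IV tail: 21.52/0.258 = 83.411; AUC_iv,0→∞ = 137.60875 + 83.411 = 221.01975 µg/mL·hr
Trapezoidal AUC_0→14 (oral suspension):
  [0→1.5]: (0.00+5.37)/2 × 1.5 = 4.0275
  [1.5→5.5]: (5.37+2.73)/2 × 4 = 16.2
  [5.5→7.5]: (2.73+1.65)/2 × 2 = 4.38
  [7.5→11.5]: (1.65+0.59)/2 × 4 = 4.48
  [11.5→12]: (0.59+0.52)/2 × 0.5 = 0.2775
  [12→14]: (0.52+0.31)/2 × 2 = 0.83
  Sum = 30.195 µg/mL·hr
oral suspension tail: 0.31/0.258 = 1.202; AUC_ev,0→∞ = 30.195 + 1.202 = 31.397 µg/mL·hr
F = (AUC_ev/D_ev)/(AUC_iv/D_iv) = (31.397/1000)/(221.01975/250) = 0.031397/0.884079 = 0.0355

F = 0.0355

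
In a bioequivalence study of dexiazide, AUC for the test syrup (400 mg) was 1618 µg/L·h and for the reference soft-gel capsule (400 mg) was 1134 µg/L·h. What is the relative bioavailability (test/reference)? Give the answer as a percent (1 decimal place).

F_rel = 142.7%

F_rel = (AUC_test/D_test) / (AUC_ref/D_ref)
      = (1618/400) / (1134/400)
      = 4.045 / 2.835 = 1.4268 = 142.68%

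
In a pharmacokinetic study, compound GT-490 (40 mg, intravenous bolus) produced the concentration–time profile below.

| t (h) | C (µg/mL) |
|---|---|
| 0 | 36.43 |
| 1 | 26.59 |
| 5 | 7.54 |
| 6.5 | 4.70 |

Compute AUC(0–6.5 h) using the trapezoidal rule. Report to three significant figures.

AUC = 109 µg/mL·h

Trapezoidal AUC_0→6.5:
  [0→1]: (36.43+26.59)/2 × 1 = 31.51
  [1→5]: (26.59+7.54)/2 × 4 = 68.26
  [5→6.5]: (7.54+4.70)/2 × 1.5 = 9.18
  Sum = 108.95 µg/mL·h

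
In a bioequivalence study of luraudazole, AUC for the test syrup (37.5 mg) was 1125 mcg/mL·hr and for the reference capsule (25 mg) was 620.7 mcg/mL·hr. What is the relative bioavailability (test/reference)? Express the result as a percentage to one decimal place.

F_rel = (AUC_test/D_test) / (AUC_ref/D_ref)
      = (1125/37.5) / (620.7/25)
      = 30 / 24.828 = 1.2083 = 120.83%

F_rel = 120.8%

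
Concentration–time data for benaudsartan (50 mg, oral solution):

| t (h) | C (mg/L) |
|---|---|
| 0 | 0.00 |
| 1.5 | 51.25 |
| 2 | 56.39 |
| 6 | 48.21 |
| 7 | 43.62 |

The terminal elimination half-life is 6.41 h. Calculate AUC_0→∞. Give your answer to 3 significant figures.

Trapezoidal AUC_0→7:
  [0→1.5]: (0.00+51.25)/2 × 1.5 = 38.4375
  [1.5→2]: (51.25+56.39)/2 × 0.5 = 26.91
  [2→6]: (56.39+48.21)/2 × 4 = 209.2
  [6→7]: (48.21+43.62)/2 × 1 = 45.915
  Sum = 320.4625 mg/L·h
k_e = ln2 / t½ = 0.693147 / 6.41 = 0.1081 h^-1
Extrapolated tail: C_last / k_e = 43.62 / 0.1081 = 403.515
AUC_0→∞ = 320.4625 + 403.515 = 723.9775 mg/L·h

AUC = 724 mg/L·h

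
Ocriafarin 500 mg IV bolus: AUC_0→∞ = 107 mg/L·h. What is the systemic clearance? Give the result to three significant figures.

CL = 4.67 L/h

CL = Dose_iv / AUC_0→∞
   = 500 / 107 = 4.6729 L/h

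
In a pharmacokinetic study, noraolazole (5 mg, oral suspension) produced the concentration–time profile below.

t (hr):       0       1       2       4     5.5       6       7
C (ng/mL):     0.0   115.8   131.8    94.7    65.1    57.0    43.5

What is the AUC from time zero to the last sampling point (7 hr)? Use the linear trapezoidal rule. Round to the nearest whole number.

AUC = 609 ng/mL·hr

Trapezoidal AUC_0→7:
  [0→1]: (0.0+115.8)/2 × 1 = 57.9
  [1→2]: (115.8+131.8)/2 × 1 = 123.8
  [2→4]: (131.8+94.7)/2 × 2 = 226.5
  [4→5.5]: (94.7+65.1)/2 × 1.5 = 119.85
  [5.5→6]: (65.1+57.0)/2 × 0.5 = 30.525
  [6→7]: (57.0+43.5)/2 × 1 = 50.25
  Sum = 608.825 ng/mL·hr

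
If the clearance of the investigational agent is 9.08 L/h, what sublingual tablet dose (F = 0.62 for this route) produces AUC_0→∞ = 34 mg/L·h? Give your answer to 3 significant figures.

Dose = 498 mg

Dose = CL × AUC_0→∞ / F
     = 9.08 × 34 / 0.62 = 497.935 mg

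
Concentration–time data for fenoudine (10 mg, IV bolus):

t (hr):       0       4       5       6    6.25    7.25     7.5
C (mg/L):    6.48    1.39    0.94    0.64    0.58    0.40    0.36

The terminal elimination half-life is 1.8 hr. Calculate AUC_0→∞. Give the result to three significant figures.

Trapezoidal AUC_0→7.5:
  [0→4]: (6.48+1.39)/2 × 4 = 15.74
  [4→5]: (1.39+0.94)/2 × 1 = 1.165
  [5→6]: (0.94+0.64)/2 × 1 = 0.79
  [6→6.25]: (0.64+0.58)/2 × 0.25 = 0.1525
  [6.25→7.25]: (0.58+0.40)/2 × 1 = 0.49
  [7.25→7.5]: (0.40+0.36)/2 × 0.25 = 0.095
  Sum = 18.4325 mg/L·hr
k_e = ln2 / t½ = 0.693147 / 1.8 = 0.3851 hr^-1
Extrapolated tail: C_last / k_e = 0.36 / 0.3851 = 0.935
AUC_0→∞ = 18.4325 + 0.935 = 19.3675 mg/L·hr

AUC = 19.4 mg/L·hr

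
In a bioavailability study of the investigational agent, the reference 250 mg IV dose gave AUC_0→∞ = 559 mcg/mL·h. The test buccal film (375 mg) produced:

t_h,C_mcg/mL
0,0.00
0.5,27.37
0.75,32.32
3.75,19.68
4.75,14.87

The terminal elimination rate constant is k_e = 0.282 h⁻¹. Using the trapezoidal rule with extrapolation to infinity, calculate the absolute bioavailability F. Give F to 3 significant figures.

Trapezoidal AUC_0→4.75 (buccal film):
  [0→0.5]: (0.00+27.37)/2 × 0.5 = 6.8425
  [0.5→0.75]: (27.37+32.32)/2 × 0.25 = 7.46125
  [0.75→3.75]: (32.32+19.68)/2 × 3 = 78.0
  [3.75→4.75]: (19.68+14.87)/2 × 1 = 17.275
  Sum = 109.57875 mcg/mL·h
Tail: C_last/k_e = 14.87/0.282 = 52.730
AUC_0→∞ (buccal film) = 109.57875 + 52.730 = 162.30875 mcg/mL·h
F = (AUC_ev/D_ev)/(AUC_iv/D_iv) = (162.30875/375)/(559/250) = 0.432823/2.236 = 0.1936

F = 0.194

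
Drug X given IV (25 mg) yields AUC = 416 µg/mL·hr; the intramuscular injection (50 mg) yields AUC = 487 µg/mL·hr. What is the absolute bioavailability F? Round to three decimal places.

F = 0.585

F = (AUC_ev / D_ev) / (AUC_iv / D_iv)
  = (487/50) / (416/25)
  = 9.74 / 16.64 = 0.5853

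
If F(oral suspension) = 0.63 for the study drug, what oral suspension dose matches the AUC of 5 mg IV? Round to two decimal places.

D_oral = 7.94 mg

For equal systemic exposure: F × D_ev = D_iv
D_ev = D_iv / F = 5 / 0.63 = 7.93651 mg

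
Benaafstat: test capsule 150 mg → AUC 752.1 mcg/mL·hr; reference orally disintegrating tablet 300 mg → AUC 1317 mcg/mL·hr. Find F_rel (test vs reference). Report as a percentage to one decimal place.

F_rel = 114.2%

F_rel = (AUC_test/D_test) / (AUC_ref/D_ref)
      = (752.1/150) / (1317/300)
      = 5.014 / 4.39 = 1.1421 = 114.21%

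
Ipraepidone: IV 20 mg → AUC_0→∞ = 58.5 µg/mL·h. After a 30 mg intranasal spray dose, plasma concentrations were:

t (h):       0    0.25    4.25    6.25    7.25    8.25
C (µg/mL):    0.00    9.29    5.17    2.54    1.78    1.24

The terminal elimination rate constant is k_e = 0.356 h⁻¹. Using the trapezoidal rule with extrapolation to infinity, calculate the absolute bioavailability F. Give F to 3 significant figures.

F = 0.512

Trapezoidal AUC_0→8.25 (intranasal spray):
  [0→0.25]: (0.00+9.29)/2 × 0.25 = 1.16125
  [0.25→4.25]: (9.29+5.17)/2 × 4 = 28.92
  [4.25→6.25]: (5.17+2.54)/2 × 2 = 7.71
  [6.25→7.25]: (2.54+1.78)/2 × 1 = 2.16
  [7.25→8.25]: (1.78+1.24)/2 × 1 = 1.51
  Sum = 41.46125 µg/mL·h
Tail: C_last/k_e = 1.24/0.356 = 3.483
AUC_0→∞ (intranasal spray) = 41.46125 + 3.483 = 44.94425 µg/mL·h
F = (AUC_ev/D_ev)/(AUC_iv/D_iv) = (44.94425/30)/(58.5/20) = 1.49814/2.925 = 0.5122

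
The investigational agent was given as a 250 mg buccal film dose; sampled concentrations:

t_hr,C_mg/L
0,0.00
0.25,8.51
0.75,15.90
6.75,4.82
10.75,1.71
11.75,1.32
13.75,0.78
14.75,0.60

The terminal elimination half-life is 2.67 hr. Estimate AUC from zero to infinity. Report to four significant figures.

Trapezoidal AUC_0→14.75:
  [0→0.25]: (0.00+8.51)/2 × 0.25 = 1.06375
  [0.25→0.75]: (8.51+15.90)/2 × 0.5 = 6.1025
  [0.75→6.75]: (15.90+4.82)/2 × 6 = 62.16
  [6.75→10.75]: (4.82+1.71)/2 × 4 = 13.06
  [10.75→11.75]: (1.71+1.32)/2 × 1 = 1.515
  [11.75→13.75]: (1.32+0.78)/2 × 2 = 2.1
  [13.75→14.75]: (0.78+0.60)/2 × 1 = 0.69
  Sum = 86.69125 mg/L·hr
k_e = ln2 / t½ = 0.693147 / 2.67 = 0.2596 hr^-1
Extrapolated tail: C_last / k_e = 0.60 / 0.2596 = 2.311
AUC_0→∞ = 86.69125 + 2.311 = 89.00225 mg/L·hr

AUC = 89.00 mg/L·hr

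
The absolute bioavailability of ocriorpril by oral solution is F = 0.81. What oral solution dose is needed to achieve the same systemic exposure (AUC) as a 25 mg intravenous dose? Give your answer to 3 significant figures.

D_oral = 30.9 mg

For equal systemic exposure: F × D_ev = D_iv
D_ev = D_iv / F = 25 / 0.81 = 30.8642 mg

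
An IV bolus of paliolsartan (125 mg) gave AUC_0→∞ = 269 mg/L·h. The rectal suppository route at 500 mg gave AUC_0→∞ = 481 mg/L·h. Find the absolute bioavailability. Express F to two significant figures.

F = (AUC_ev / D_ev) / (AUC_iv / D_iv)
  = (481/500) / (269/125)
  = 0.962 / 2.152 = 0.4470

F = 0.45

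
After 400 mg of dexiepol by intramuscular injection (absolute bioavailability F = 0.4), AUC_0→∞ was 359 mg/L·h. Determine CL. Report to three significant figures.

CL = 0.446 L/h

CL = F × Dose / AUC_0→∞
   = 0.4 × 400 / 359 = 0.445682 L/h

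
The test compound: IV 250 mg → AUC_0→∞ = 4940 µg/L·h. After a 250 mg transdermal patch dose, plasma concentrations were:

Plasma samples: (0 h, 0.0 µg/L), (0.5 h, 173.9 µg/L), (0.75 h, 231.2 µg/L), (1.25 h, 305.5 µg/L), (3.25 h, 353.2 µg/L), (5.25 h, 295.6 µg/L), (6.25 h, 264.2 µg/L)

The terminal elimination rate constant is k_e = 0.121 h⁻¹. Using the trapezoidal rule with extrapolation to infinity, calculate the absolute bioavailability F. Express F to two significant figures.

F = 0.81

Trapezoidal AUC_0→6.25 (transdermal patch):
  [0→0.5]: (0.0+173.9)/2 × 0.5 = 43.475
  [0.5→0.75]: (173.9+231.2)/2 × 0.25 = 50.6375
  [0.75→1.25]: (231.2+305.5)/2 × 0.5 = 134.175
  [1.25→3.25]: (305.5+353.2)/2 × 2 = 658.7
  [3.25→5.25]: (353.2+295.6)/2 × 2 = 648.8
  [5.25→6.25]: (295.6+264.2)/2 × 1 = 279.9
  Sum = 1815.6875 µg/L·h
Tail: C_last/k_e = 264.2/0.121 = 2183.471
AUC_0→∞ (transdermal patch) = 1815.6875 + 2183.471 = 3999.1585 µg/L·h
F = (AUC_ev/D_ev)/(AUC_iv/D_iv) = (3999.1585/250)/(4940/250) = 15.996634/19.76 = 0.8095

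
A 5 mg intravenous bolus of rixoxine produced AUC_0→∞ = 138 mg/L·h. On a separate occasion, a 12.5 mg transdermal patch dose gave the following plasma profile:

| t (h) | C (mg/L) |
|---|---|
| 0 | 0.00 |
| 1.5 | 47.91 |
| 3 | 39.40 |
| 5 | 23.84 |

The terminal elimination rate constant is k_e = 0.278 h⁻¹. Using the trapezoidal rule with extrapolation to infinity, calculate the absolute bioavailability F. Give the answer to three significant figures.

Trapezoidal AUC_0→5 (transdermal patch):
  [0→1.5]: (0.00+47.91)/2 × 1.5 = 35.9325
  [1.5→3]: (47.91+39.40)/2 × 1.5 = 65.4825
  [3→5]: (39.40+23.84)/2 × 2 = 63.24
  Sum = 164.655 mg/L·h
Tail: C_last/k_e = 23.84/0.278 = 85.755
AUC_0→∞ (transdermal patch) = 164.655 + 85.755 = 250.41 mg/L·h
F = (AUC_ev/D_ev)/(AUC_iv/D_iv) = (250.41/12.5)/(138/5) = 20.0328/27.6 = 0.7258

F = 0.726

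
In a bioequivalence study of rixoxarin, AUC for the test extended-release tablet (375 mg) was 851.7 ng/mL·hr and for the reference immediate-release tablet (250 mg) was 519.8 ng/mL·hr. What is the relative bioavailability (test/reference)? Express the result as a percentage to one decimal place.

F_rel = 109.2%

F_rel = (AUC_test/D_test) / (AUC_ref/D_ref)
      = (851.7/375) / (519.8/250)
      = 2.2712 / 2.0792 = 1.0923 = 109.23%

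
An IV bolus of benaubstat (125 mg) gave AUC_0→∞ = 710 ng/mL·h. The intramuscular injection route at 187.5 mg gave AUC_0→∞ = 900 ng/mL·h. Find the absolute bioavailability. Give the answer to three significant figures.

F = 0.845

F = (AUC_ev / D_ev) / (AUC_iv / D_iv)
  = (900/187.5) / (710/125)
  = 4.8 / 5.68 = 0.8451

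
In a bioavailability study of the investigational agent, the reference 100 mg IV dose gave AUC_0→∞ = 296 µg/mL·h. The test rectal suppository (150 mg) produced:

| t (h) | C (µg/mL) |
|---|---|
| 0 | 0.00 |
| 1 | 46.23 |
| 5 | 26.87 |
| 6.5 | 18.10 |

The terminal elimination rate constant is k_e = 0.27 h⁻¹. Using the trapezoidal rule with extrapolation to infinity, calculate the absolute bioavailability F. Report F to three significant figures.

Trapezoidal AUC_0→6.5 (rectal suppository):
  [0→1]: (0.00+46.23)/2 × 1 = 23.115
  [1→5]: (46.23+26.87)/2 × 4 = 146.2
  [5→6.5]: (26.87+18.10)/2 × 1.5 = 33.7275
  Sum = 203.0425 µg/mL·h
Tail: C_last/k_e = 18.10/0.27 = 67.037
AUC_0→∞ (rectal suppository) = 203.0425 + 67.037 = 270.0795 µg/mL·h
F = (AUC_ev/D_ev)/(AUC_iv/D_iv) = (270.0795/150)/(296/100) = 1.80053/2.96 = 0.6083

F = 0.608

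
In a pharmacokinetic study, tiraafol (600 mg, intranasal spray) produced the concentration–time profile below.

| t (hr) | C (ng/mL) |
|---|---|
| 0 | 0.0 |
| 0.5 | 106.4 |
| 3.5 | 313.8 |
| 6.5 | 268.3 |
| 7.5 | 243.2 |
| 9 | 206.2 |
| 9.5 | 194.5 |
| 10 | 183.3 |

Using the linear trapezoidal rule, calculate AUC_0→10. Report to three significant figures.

AUC = 2320 ng/mL·hr

Trapezoidal AUC_0→10:
  [0→0.5]: (0.0+106.4)/2 × 0.5 = 26.6
  [0.5→3.5]: (106.4+313.8)/2 × 3 = 630.3
  [3.5→6.5]: (313.8+268.3)/2 × 3 = 873.15
  [6.5→7.5]: (268.3+243.2)/2 × 1 = 255.75
  [7.5→9]: (243.2+206.2)/2 × 1.5 = 337.05
  [9→9.5]: (206.2+194.5)/2 × 0.5 = 100.175
  [9.5→10]: (194.5+183.3)/2 × 0.5 = 94.45
  Sum = 2317.475 ng/mL·hr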